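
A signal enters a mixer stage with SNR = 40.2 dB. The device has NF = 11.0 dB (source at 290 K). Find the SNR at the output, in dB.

29.2 dB

By definition F = SNR_in/SNR_out, so in dB: SNR_out = SNR_in − NF
SNR_out = 40.2 − 11.0 = 29.2 dB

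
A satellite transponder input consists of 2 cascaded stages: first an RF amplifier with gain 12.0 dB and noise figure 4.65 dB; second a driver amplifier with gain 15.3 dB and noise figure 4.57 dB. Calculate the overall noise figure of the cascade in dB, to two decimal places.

Convert to linear (a loss of L dB is a gain of −L dB): F_i = 10^(NF_i/10), G_i = 10^(G_i,dB/10)
  Stage 1: F_1 = 10^(4.65/10) = 2.917, G_1 = 10^(12.0/10) = 15.85
  Stage 2: F_2 = 10^(4.57/10) = 2.864, G_2 = 10^(15.3/10) = 33.88
Friis cascade:
  F = 2.917 + (2.864 − 1)/15.85 = 3.035
NF = 10 log₁₀(3.035) = 4.82 dB

4.82 dB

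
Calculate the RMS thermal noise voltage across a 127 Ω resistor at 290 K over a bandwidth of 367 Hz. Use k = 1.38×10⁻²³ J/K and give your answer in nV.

V_n = √(4kTRB)
4kTRB = 4 × 1.38×10⁻²³ × 290 × 1.27×10² × 3.67×10² = 7.46×10⁻¹⁶ V²
V_n = √(7.46×10⁻¹⁶) = 2.73×10⁻⁸ V = 27.3 nV

27.3 nV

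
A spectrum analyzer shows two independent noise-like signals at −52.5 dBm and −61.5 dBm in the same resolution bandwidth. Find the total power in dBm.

−52.0 dBm

Convert to linear, add, convert back:
P₁ = 5.62×10⁻⁹ W, P₂ = 7.08×10⁻¹⁰ W
P_tot = 6.33×10⁻⁹ W → 10 log₁₀(P_tot / 10⁻³) = −52.0 dBm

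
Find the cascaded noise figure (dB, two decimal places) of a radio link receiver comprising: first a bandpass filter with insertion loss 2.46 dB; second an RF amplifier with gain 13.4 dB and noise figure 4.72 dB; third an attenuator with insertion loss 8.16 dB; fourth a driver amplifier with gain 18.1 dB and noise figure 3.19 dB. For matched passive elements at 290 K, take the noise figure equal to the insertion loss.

7.95 dB

Convert to linear (a loss of L dB is a gain of −L dB): F_i = 10^(NF_i/10), G_i = 10^(G_i,dB/10)
  Stage 1: F_1 = 10^(2.46/10) = 1.762, G_1 = 10^(−2.46/10) = 0.5675
  Stage 2: F_2 = 10^(4.72/10) = 2.965, G_2 = 10^(13.4/10) = 21.88
  Stage 3: F_3 = 10^(8.16/10) = 6.546, G_3 = 10^(−8.16/10) = 0.1528
  Stage 4: F_4 = 10^(3.19/10) = 2.084, G_4 = 10^(18.1/10) = 64.57
Friis cascade:
  F = 1.762 + (2.965 − 1)/0.5675 + (6.546 − 1)/12.42 + (2.084 − 1)/1.897 = 6.242
NF = 10 log₁₀(6.242) = 7.95 dB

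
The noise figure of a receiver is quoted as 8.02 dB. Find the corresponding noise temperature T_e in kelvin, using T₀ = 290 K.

1548 K

F = 10^(8.02/10) = 6.3387
T_e = (F − 1)·T₀ = (6.3387 − 1) × 290 = 1548 K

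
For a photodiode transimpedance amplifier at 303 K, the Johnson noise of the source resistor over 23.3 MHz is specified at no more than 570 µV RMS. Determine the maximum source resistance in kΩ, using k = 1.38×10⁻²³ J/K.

Johnson–Nyquist: V_n = √(4kTRB) ⇒ R = V_n² / (4kTB)
4kTB = 4 × 1.38×10⁻²³ × 303 × 2.33×10⁷ = 3.90×10⁻¹³
R = (5.70×10⁻⁴)² / 3.90×10⁻¹³ = 8.34×10⁵ Ω = 834 kΩ

834 kΩ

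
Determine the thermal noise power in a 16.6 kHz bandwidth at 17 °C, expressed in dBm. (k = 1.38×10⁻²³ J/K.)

T = 17 °C + 273.15 = 290.15 K
P_n = kTB = 1.38×10⁻²³ × 290.15 × 1.66×10⁴ = 6.65×10⁻¹⁷ W
In dBm: 10 log₁₀(6.65×10⁻¹⁷ / 10⁻³) = −131.8 dBm

−131.8 dBm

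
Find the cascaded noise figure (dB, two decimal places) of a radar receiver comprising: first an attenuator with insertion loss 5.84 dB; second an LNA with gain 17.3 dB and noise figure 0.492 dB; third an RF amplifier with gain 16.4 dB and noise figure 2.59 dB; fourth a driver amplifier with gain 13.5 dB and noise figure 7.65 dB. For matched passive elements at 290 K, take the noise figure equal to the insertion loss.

6.40 dB

Convert to linear (a loss of L dB is a gain of −L dB): F_i = 10^(NF_i/10), G_i = 10^(G_i,dB/10)
  Stage 1: F_1 = 10^(5.84/10) = 3.837, G_1 = 10^(−5.84/10) = 0.2606
  Stage 2: F_2 = 10^(0.492/10) = 1.120, G_2 = 10^(17.3/10) = 53.70
  Stage 3: F_3 = 10^(2.59/10) = 1.816, G_3 = 10^(16.4/10) = 43.65
  Stage 4: F_4 = 10^(7.65/10) = 5.821, G_4 = 10^(13.5/10) = 22.39
Friis cascade:
  F = 3.837 + (1.120 − 1)/0.2606 + (1.816 − 1)/14.00 + (5.821 − 1)/610.9 = 4.364
NF = 10 log₁₀(4.364) = 6.40 dB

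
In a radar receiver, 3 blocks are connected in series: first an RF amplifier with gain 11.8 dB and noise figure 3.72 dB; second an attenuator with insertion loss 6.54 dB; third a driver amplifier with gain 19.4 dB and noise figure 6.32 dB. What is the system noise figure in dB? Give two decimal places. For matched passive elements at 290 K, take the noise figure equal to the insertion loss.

5.52 dB

Convert to linear (a loss of L dB is a gain of −L dB): F_i = 10^(NF_i/10), G_i = 10^(G_i,dB/10)
  Stage 1: F_1 = 10^(3.72/10) = 2.355, G_1 = 10^(11.8/10) = 15.14
  Stage 2: F_2 = 10^(6.54/10) = 4.508, G_2 = 10^(−6.54/10) = 0.2218
  Stage 3: F_3 = 10^(6.32/10) = 4.285, G_3 = 10^(19.4/10) = 87.10
Friis cascade:
  F = 2.355 + (4.508 − 1)/15.14 + (4.285 − 1)/3.357 = 3.565
NF = 10 log₁₀(3.565) = 5.52 dB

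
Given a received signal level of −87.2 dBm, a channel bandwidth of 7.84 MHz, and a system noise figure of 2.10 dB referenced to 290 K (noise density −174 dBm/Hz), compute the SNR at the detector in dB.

15.8 dB

Noise floor: N = −174 + 10 log₁₀(B) + NF
10 log₁₀(7.84×10⁶) = 68.94 dB
N = −174 + 68.94 + 2.10 = −102.96 dBm
SNR = P_sig − N = −87.2 − (−102.96) = 15.76 dB → 15.8 dB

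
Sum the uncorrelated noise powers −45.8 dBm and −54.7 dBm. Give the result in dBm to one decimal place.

−45.3 dBm

Convert to linear, add, convert back:
P₁ = 2.63×10⁻⁸ W, P₂ = 3.39×10⁻⁹ W
P_tot = 2.97×10⁻⁸ W → 10 log₁₀(P_tot / 10⁻³) = −45.3 dBm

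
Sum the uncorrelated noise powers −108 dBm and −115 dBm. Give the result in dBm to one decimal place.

−107.2 dBm

Convert to linear, add, convert back:
P₁ = 1.58×10⁻¹⁴ W, P₂ = 3.16×10⁻¹⁵ W
P_tot = 1.90×10⁻¹⁴ W → 10 log₁₀(P_tot / 10⁻³) = −107.2 dBm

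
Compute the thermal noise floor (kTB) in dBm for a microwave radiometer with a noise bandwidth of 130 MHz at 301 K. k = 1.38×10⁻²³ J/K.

−92.7 dBm

P_n = kTB = 1.38×10⁻²³ × 301 × 1.30×10⁸ = 5.40×10⁻¹³ W
In dBm: 10 log₁₀(5.40×10⁻¹³ / 10⁻³) = −92.7 dBm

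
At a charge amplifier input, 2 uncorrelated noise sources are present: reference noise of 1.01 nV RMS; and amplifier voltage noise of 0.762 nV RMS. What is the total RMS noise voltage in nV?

1.27 nV

Uncorrelated sources add in power (mean-square): V_tot = √(ΣV_i²)
V_tot = √[(1.01×10⁻⁹)² + (7.62×10⁻¹⁰)²] = 1.27×10⁻⁹ V = 1.27 nV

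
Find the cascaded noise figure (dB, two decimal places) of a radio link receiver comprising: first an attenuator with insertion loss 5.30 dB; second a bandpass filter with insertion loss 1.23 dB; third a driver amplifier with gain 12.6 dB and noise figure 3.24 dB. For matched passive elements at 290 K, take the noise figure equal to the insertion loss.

Convert to linear (a loss of L dB is a gain of −L dB): F_i = 10^(NF_i/10), G_i = 10^(G_i,dB/10)
  Stage 1: F_1 = 10^(5.30/10) = 3.388, G_1 = 10^(−5.30/10) = 0.2951
  Stage 2: F_2 = 10^(1.23/10) = 1.327, G_2 = 10^(−1.23/10) = 0.7534
  Stage 3: F_3 = 10^(3.24/10) = 2.109, G_3 = 10^(12.6/10) = 18.20
Friis cascade:
  F = 3.388 + (1.327 − 1)/0.2951 + (2.109 − 1)/0.2223 = 9.484
NF = 10 log₁₀(9.484) = 9.77 dB

9.77 dB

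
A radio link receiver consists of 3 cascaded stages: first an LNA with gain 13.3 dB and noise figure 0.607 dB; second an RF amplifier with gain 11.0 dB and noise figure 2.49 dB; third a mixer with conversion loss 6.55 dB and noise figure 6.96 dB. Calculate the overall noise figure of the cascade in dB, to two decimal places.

Convert to linear (a loss of L dB is a gain of −L dB): F_i = 10^(NF_i/10), G_i = 10^(G_i,dB/10)
  Stage 1: F_1 = 10^(0.607/10) = 1.150, G_1 = 10^(13.3/10) = 21.38
  Stage 2: F_2 = 10^(2.49/10) = 1.774, G_2 = 10^(11.0/10) = 12.59
  Stage 3: F_3 = 10^(6.96/10) = 4.966, G_3 = 10^(−6.55/10) = 0.2213
Friis cascade:
  F = 1.150 + (1.774 − 1)/21.38 + (4.966 − 1)/269.2 = 1.201
NF = 10 log₁₀(1.201) = 0.80 dB

0.80 dB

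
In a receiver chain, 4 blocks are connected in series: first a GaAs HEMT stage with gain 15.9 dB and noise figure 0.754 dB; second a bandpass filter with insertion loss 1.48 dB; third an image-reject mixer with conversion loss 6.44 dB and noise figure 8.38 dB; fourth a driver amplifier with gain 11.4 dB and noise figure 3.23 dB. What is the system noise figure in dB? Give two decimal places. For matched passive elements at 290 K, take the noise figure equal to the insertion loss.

Convert to linear (a loss of L dB is a gain of −L dB): F_i = 10^(NF_i/10), G_i = 10^(G_i,dB/10)
  Stage 1: F_1 = 10^(0.754/10) = 1.190, G_1 = 10^(15.9/10) = 38.90
  Stage 2: F_2 = 10^(1.48/10) = 1.406, G_2 = 10^(−1.48/10) = 0.7112
  Stage 3: F_3 = 10^(8.38/10) = 6.887, G_3 = 10^(−6.44/10) = 0.2270
  Stage 4: F_4 = 10^(3.23/10) = 2.104, G_4 = 10^(11.4/10) = 13.80
Friis cascade:
  F = 1.190 + (1.406 − 1)/38.90 + (6.887 − 1)/27.67 + (2.104 − 1)/6.281 = 1.589
NF = 10 log₁₀(1.589) = 2.01 dB

2.01 dB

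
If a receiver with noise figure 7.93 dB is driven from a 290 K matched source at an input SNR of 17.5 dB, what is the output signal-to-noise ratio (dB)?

9.57 dB

By definition F = SNR_in/SNR_out, so in dB: SNR_out = SNR_in − NF
SNR_out = 17.5 − 7.93 = 9.57 dB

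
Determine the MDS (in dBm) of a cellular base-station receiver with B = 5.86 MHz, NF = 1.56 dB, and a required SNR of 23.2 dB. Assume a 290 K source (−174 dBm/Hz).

Sensitivity = −174 + 10 log₁₀(B) + NF + SNR_min
= −174 + 67.68 + 1.56 + 23.2
= −81.56 dBm → −81.6 dBm

−81.6 dBm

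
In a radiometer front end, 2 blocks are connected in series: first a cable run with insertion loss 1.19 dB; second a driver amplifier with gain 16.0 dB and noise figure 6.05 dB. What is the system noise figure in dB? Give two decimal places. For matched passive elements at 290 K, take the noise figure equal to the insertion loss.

Convert to linear (a loss of L dB is a gain of −L dB): F_i = 10^(NF_i/10), G_i = 10^(G_i,dB/10)
  Stage 1: F_1 = 10^(1.19/10) = 1.315, G_1 = 10^(−1.19/10) = 0.7603
  Stage 2: F_2 = 10^(6.05/10) = 4.027, G_2 = 10^(16.0/10) = 39.81
Friis cascade:
  F = 1.315 + (4.027 − 1)/0.7603 = 5.297
NF = 10 log₁₀(5.297) = 7.24 dB

7.24 dB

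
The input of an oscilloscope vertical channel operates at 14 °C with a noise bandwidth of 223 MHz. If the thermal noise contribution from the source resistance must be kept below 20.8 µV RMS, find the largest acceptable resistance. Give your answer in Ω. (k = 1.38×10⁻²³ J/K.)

T = 14 °C + 273.15 = 287.15 K
Johnson–Nyquist: V_n = √(4kTRB) ⇒ R = V_n² / (4kTB)
4kTB = 4 × 1.38×10⁻²³ × 287.15 × 2.23×10⁸ = 3.53×10⁻¹²
R = (2.08×10⁻⁵)² / 3.53×10⁻¹² = 1.22×10² Ω = 122 Ω

122 Ω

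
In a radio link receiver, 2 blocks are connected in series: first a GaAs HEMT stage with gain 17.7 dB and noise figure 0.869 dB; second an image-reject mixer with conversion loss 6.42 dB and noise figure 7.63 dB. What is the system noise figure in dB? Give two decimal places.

1.15 dB

Convert to linear (a loss of L dB is a gain of −L dB): F_i = 10^(NF_i/10), G_i = 10^(G_i,dB/10)
  Stage 1: F_1 = 10^(0.869/10) = 1.222, G_1 = 10^(17.7/10) = 58.88
  Stage 2: F_2 = 10^(7.63/10) = 5.794, G_2 = 10^(−6.42/10) = 0.2280
Friis cascade:
  F = 1.222 + (5.794 − 1)/58.88 = 1.303
NF = 10 log₁₀(1.303) = 1.15 dB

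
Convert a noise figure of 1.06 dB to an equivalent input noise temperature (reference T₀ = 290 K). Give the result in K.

80.2 K

F = 10^(1.06/10) = 1.27644
T_e = (F − 1)·T₀ = (1.27644 − 1) × 290 = 80.2 K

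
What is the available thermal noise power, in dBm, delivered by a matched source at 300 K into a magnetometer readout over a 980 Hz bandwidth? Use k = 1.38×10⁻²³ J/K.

−143.9 dBm

P_n = kTB = 1.38×10⁻²³ × 300 × 9.80×10² = 4.06×10⁻¹⁸ W
In dBm: 10 log₁₀(4.06×10⁻¹⁸ / 10⁻³) = −143.9 dBm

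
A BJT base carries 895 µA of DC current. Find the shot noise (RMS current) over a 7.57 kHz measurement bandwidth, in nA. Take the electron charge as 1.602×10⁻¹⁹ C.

I_n = √(2qI·B)
2qI·B = 2 × 1.602×10⁻¹⁹ × 8.95×10⁻⁴ × 7.57×10³ = 2.17×10⁻¹⁸ A²
I_n = √(2.17×10⁻¹⁸) = 1.47×10⁻⁹ A = 1.47 nA

1.47 nA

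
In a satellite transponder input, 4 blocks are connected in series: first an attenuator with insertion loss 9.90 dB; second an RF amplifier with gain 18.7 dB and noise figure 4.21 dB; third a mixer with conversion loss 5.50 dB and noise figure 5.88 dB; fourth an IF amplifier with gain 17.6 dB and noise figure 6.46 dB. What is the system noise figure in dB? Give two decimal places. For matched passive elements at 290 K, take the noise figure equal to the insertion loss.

14.43 dB

Convert to linear (a loss of L dB is a gain of −L dB): F_i = 10^(NF_i/10), G_i = 10^(G_i,dB/10)
  Stage 1: F_1 = 10^(9.90/10) = 9.772, G_1 = 10^(−9.90/10) = 0.1023
  Stage 2: F_2 = 10^(4.21/10) = 2.636, G_2 = 10^(18.7/10) = 74.13
  Stage 3: F_3 = 10^(5.88/10) = 3.873, G_3 = 10^(−5.50/10) = 0.2818
  Stage 4: F_4 = 10^(6.46/10) = 4.426, G_4 = 10^(17.6/10) = 57.54
Friis cascade:
  F = 9.772 + (2.636 − 1)/0.1023 + (3.873 − 1)/7.586 + (4.426 − 1)/2.138 = 27.74
NF = 10 log₁₀(27.74) = 14.43 dB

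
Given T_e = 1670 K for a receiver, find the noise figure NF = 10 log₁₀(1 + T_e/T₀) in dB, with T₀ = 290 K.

F = 1 + T_e/T₀ = 1 + 1670/290 = 6.75862
NF = 10 log₁₀(6.75862) = 8.30 dB

8.30 dB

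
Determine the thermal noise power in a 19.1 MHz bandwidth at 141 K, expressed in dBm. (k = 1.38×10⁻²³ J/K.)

P_n = kTB = 1.38×10⁻²³ × 141 × 1.91×10⁷ = 3.72×10⁻¹⁴ W
In dBm: 10 log₁₀(3.72×10⁻¹⁴ / 10⁻³) = −104.3 dBm

−104.3 dBm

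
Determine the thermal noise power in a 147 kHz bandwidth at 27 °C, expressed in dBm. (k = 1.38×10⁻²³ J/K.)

−122.2 dBm

T = 27 °C + 273.15 = 300.15 K
P_n = kTB = 1.38×10⁻²³ × 300.15 × 1.47×10⁵ = 6.09×10⁻¹⁶ W
In dBm: 10 log₁₀(6.09×10⁻¹⁶ / 10⁻³) = −122.2 dBm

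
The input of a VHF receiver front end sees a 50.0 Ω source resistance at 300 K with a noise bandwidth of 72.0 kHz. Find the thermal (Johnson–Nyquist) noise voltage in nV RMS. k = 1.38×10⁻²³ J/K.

244 nV

V_n = √(4kTRB)
4kTRB = 4 × 1.38×10⁻²³ × 300 × 5.00×10¹ × 7.20×10⁴ = 5.96×10⁻¹⁴ V²
V_n = √(5.96×10⁻¹⁴) = 2.44×10⁻⁷ V = 244 nV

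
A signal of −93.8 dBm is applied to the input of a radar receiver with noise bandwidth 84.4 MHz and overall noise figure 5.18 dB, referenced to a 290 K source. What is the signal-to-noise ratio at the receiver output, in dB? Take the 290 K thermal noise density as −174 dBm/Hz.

Noise floor: N = −174 + 10 log₁₀(B) + NF
10 log₁₀(8.44×10⁷) = 79.26 dB
N = −174 + 79.26 + 5.18 = −89.56 dBm
SNR = P_sig − N = −93.8 − (−89.56) = −4.24 dB → −4.2 dB

−4.2 dB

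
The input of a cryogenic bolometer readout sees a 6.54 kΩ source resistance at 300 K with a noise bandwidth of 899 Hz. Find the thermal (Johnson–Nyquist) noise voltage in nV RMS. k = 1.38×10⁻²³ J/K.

312 nV

V_n = √(4kTRB)
4kTRB = 4 × 1.38×10⁻²³ × 300 × 6.54×10³ × 8.99×10² = 9.74×10⁻¹⁴ V²
V_n = √(9.74×10⁻¹⁴) = 3.12×10⁻⁷ V = 312 nV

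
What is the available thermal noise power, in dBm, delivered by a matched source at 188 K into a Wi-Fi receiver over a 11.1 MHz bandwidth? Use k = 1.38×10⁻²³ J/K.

−105.4 dBm

P_n = kTB = 1.38×10⁻²³ × 188 × 1.11×10⁷ = 2.88×10⁻¹⁴ W
In dBm: 10 log₁₀(2.88×10⁻¹⁴ / 10⁻³) = −105.4 dBm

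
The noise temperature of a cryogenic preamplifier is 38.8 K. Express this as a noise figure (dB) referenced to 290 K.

F = 1 + T_e/T₀ = 1 + 38.8/290 = 1.13379
NF = 10 log₁₀(1.13379) = 0.545 dB

0.545 dB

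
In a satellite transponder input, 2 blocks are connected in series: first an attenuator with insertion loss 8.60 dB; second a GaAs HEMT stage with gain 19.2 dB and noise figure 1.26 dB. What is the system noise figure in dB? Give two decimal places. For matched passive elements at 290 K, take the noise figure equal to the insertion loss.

Convert to linear (a loss of L dB is a gain of −L dB): F_i = 10^(NF_i/10), G_i = 10^(G_i,dB/10)
  Stage 1: F_1 = 10^(8.60/10) = 7.244, G_1 = 10^(−8.60/10) = 0.1380
  Stage 2: F_2 = 10^(1.26/10) = 1.337, G_2 = 10^(19.2/10) = 83.18
Friis cascade:
  F = 7.244 + (1.337 − 1)/0.1380 = 9.683
NF = 10 log₁₀(9.683) = 9.86 dB

9.86 dB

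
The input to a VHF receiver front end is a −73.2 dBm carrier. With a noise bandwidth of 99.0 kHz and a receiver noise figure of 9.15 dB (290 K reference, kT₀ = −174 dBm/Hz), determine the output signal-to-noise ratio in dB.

Noise floor: N = −174 + 10 log₁₀(B) + NF
10 log₁₀(9.90×10⁴) = 49.96 dB
N = −174 + 49.96 + 9.15 = −114.89 dBm
SNR = P_sig − N = −73.2 − (−114.89) = 41.69 dB → 41.7 dB

41.7 dB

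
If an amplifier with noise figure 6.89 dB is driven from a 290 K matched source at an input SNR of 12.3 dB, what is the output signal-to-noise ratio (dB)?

5.41 dB

By definition F = SNR_in/SNR_out, so in dB: SNR_out = SNR_in − NF
SNR_out = 12.3 − 6.89 = 5.41 dB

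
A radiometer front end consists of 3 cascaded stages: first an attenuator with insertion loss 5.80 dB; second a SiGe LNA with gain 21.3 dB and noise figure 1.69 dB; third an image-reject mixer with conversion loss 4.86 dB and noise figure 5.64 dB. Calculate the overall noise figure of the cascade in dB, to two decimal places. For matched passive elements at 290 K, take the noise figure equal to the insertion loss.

7.55 dB

Convert to linear (a loss of L dB is a gain of −L dB): F_i = 10^(NF_i/10), G_i = 10^(G_i,dB/10)
  Stage 1: F_1 = 10^(5.80/10) = 3.802, G_1 = 10^(−5.80/10) = 0.2630
  Stage 2: F_2 = 10^(1.69/10) = 1.476, G_2 = 10^(21.3/10) = 134.9
  Stage 3: F_3 = 10^(5.64/10) = 3.664, G_3 = 10^(−4.86/10) = 0.3266
Friis cascade:
  F = 3.802 + (1.476 − 1)/0.2630 + (3.664 − 1)/35.48 = 5.686
NF = 10 log₁₀(5.686) = 7.55 dB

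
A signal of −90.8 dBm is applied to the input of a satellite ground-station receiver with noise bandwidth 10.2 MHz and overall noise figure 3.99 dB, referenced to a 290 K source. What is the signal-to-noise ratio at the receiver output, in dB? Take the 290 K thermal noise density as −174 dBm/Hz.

9.1 dB

Noise floor: N = −174 + 10 log₁₀(B) + NF
10 log₁₀(1.02×10⁷) = 70.09 dB
N = −174 + 70.09 + 3.99 = −99.92 dBm
SNR = P_sig − N = −90.8 − (−99.92) = 9.12 dB → 9.1 dB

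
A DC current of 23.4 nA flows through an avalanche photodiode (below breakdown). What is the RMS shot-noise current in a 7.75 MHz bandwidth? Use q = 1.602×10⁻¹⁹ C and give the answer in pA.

241 pA

I_n = √(2qI·B)
2qI·B = 2 × 1.602×10⁻¹⁹ × 2.34×10⁻⁸ × 7.75×10⁶ = 5.81×10⁻²⁰ A²
I_n = √(5.81×10⁻²⁰) = 2.41×10⁻¹⁰ A = 241 pA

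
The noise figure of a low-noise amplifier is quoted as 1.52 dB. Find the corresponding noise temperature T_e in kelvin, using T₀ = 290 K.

F = 10^(1.52/10) = 1.41906
T_e = (F − 1)·T₀ = (1.41906 − 1) × 290 = 122 K

122 K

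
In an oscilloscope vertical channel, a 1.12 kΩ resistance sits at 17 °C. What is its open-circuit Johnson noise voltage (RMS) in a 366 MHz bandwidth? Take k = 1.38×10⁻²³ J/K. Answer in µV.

81.0 µV

T = 17 °C + 273.15 = 290.15 K
V_n = √(4kTRB)
4kTRB = 4 × 1.38×10⁻²³ × 290.15 × 1.12×10³ × 3.66×10⁸ = 6.57×10⁻⁹ V²
V_n = √(6.57×10⁻⁹) = 8.10×10⁻⁵ V = 81.0 µV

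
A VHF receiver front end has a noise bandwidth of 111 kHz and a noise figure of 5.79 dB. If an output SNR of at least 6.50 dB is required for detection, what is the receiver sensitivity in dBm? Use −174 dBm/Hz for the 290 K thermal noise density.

−111.3 dBm

Sensitivity = −174 + 10 log₁₀(B) + NF + SNR_min
= −174 + 50.45 + 5.79 + 6.50
= −111.26 dBm → −111.3 dBm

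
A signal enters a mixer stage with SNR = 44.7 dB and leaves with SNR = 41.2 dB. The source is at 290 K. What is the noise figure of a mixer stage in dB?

3.5 dB

NF (dB) = SNR_in(dB) − SNR_out(dB) when the source is at T₀
NF = 44.7 − 41.2 = 3.5 dB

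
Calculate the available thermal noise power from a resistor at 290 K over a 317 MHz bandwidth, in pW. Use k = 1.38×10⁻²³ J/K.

1.27 pW

P_n = kTB = 1.38×10⁻²³ × 290 × 3.17×10⁸ = 1.27×10⁻¹² W = 1.27 pW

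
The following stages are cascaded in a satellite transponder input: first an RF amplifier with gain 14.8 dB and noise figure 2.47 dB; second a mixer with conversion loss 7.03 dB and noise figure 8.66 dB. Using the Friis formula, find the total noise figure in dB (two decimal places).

2.96 dB

Convert to linear (a loss of L dB is a gain of −L dB): F_i = 10^(NF_i/10), G_i = 10^(G_i,dB/10)
  Stage 1: F_1 = 10^(2.47/10) = 1.766, G_1 = 10^(14.8/10) = 30.20
  Stage 2: F_2 = 10^(8.66/10) = 7.345, G_2 = 10^(−7.03/10) = 0.1982
Friis cascade:
  F = 1.766 + (7.345 − 1)/30.20 = 1.976
NF = 10 log₁₀(1.976) = 2.96 dB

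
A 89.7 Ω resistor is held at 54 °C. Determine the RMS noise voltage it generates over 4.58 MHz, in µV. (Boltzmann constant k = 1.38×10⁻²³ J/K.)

T = 54 °C + 273.15 = 327.15 K
V_n = √(4kTRB)
4kTRB = 4 × 1.38×10⁻²³ × 327.15 × 8.97×10¹ × 4.58×10⁶ = 7.42×10⁻¹² V²
V_n = √(7.42×10⁻¹²) = 2.72×10⁻⁶ V = 2.72 µV

2.72 µV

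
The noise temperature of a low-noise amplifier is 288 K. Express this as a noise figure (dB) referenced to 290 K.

3.00 dB

F = 1 + T_e/T₀ = 1 + 288/290 = 1.9931
NF = 10 log₁₀(1.9931) = 3.00 dB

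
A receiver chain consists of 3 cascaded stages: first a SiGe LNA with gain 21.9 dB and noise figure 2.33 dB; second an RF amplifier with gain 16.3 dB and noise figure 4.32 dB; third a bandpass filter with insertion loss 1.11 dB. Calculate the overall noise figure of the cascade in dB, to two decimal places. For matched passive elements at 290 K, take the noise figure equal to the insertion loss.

2.36 dB

Convert to linear (a loss of L dB is a gain of −L dB): F_i = 10^(NF_i/10), G_i = 10^(G_i,dB/10)
  Stage 1: F_1 = 10^(2.33/10) = 1.710, G_1 = 10^(21.9/10) = 154.9
  Stage 2: F_2 = 10^(4.32/10) = 2.704, G_2 = 10^(16.3/10) = 42.66
  Stage 3: F_3 = 10^(1.11/10) = 1.291, G_3 = 10^(−1.11/10) = 0.7745
Friis cascade:
  F = 1.710 + (2.704 − 1)/154.9 + (1.291 − 1)/6607 = 1.721
NF = 10 log₁₀(1.721) = 2.36 dB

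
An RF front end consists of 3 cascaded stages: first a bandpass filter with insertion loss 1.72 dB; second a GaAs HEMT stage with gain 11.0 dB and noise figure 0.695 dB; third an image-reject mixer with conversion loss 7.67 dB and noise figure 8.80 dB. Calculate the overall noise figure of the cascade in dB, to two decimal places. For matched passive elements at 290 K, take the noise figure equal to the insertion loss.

4.02 dB

Convert to linear (a loss of L dB is a gain of −L dB): F_i = 10^(NF_i/10), G_i = 10^(G_i,dB/10)
  Stage 1: F_1 = 10^(1.72/10) = 1.486, G_1 = 10^(−1.72/10) = 0.6730
  Stage 2: F_2 = 10^(0.695/10) = 1.174, G_2 = 10^(11.0/10) = 12.59
  Stage 3: F_3 = 10^(8.80/10) = 7.586, G_3 = 10^(−7.67/10) = 0.1710
Friis cascade:
  F = 1.486 + (1.174 − 1)/0.6730 + (7.586 − 1)/8.472 = 2.521
NF = 10 log₁₀(2.521) = 4.02 dB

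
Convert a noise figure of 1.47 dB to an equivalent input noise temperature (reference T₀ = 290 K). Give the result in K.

F = 10^(1.47/10) = 1.40281
T_e = (F − 1)·T₀ = (1.40281 − 1) × 290 = 117 K

117 K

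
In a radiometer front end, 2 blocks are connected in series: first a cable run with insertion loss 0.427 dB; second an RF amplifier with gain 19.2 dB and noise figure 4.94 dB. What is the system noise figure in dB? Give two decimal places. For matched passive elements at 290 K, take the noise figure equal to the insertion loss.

5.37 dB

Convert to linear (a loss of L dB is a gain of −L dB): F_i = 10^(NF_i/10), G_i = 10^(G_i,dB/10)
  Stage 1: F_1 = 10^(0.427/10) = 1.103, G_1 = 10^(−0.427/10) = 0.9064
  Stage 2: F_2 = 10^(4.94/10) = 3.119, G_2 = 10^(19.2/10) = 83.18
Friis cascade:
  F = 1.103 + (3.119 − 1)/0.9064 = 3.441
NF = 10 log₁₀(3.441) = 5.37 dB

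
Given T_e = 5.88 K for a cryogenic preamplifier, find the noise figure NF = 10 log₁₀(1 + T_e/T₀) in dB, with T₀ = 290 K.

F = 1 + T_e/T₀ = 1 + 5.88/290 = 1.02028
NF = 10 log₁₀(1.02028) = 0.087 dB

0.087 dB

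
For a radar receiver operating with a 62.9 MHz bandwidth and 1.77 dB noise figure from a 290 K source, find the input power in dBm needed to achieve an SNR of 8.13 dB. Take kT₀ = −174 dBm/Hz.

−86.1 dBm

Sensitivity = −174 + 10 log₁₀(B) + NF + SNR_min
= −174 + 77.99 + 1.77 + 8.13
= −86.11 dBm → −86.1 dBm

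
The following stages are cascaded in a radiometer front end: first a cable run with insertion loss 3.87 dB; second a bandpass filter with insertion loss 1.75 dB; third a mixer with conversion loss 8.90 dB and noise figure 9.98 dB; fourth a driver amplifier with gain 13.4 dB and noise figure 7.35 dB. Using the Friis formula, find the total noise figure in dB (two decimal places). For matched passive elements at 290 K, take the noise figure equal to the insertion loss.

Convert to linear (a loss of L dB is a gain of −L dB): F_i = 10^(NF_i/10), G_i = 10^(G_i,dB/10)
  Stage 1: F_1 = 10^(3.87/10) = 2.438, G_1 = 10^(−3.87/10) = 0.4102
  Stage 2: F_2 = 10^(1.75/10) = 1.496, G_2 = 10^(−1.75/10) = 0.6683
  Stage 3: F_3 = 10^(9.98/10) = 9.954, G_3 = 10^(−8.90/10) = 0.1288
  Stage 4: F_4 = 10^(7.35/10) = 5.433, G_4 = 10^(13.4/10) = 21.88
Friis cascade:
  F = 2.438 + (1.496 − 1)/0.4102 + (9.954 − 1)/0.2742 + (5.433 − 1)/0.03532 = 161.8
NF = 10 log₁₀(161.8) = 22.09 dB

22.09 dB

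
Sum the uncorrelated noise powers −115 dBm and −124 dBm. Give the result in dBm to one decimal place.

Convert to linear, add, convert back:
P₁ = 3.16×10⁻¹⁵ W, P₂ = 3.98×10⁻¹⁶ W
P_tot = 3.56×10⁻¹⁵ W → 10 log₁₀(P_tot / 10⁻³) = −114.5 dBm

−114.5 dBm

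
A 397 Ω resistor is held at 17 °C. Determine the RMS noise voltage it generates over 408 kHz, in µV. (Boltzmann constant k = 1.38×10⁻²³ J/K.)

1.61 µV

T = 17 °C + 273.15 = 290.15 K
V_n = √(4kTRB)
4kTRB = 4 × 1.38×10⁻²³ × 290.15 × 3.97×10² × 4.08×10⁵ = 2.59×10⁻¹² V²
V_n = √(2.59×10⁻¹²) = 1.61×10⁻⁶ V = 1.61 µV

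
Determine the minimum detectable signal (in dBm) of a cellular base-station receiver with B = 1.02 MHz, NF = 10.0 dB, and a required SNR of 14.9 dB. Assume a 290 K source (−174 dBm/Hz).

−89.0 dBm

Sensitivity = −174 + 10 log₁₀(B) + NF + SNR_min
= −174 + 60.09 + 10.0 + 14.9
= −89.01 dBm → −89.0 dBm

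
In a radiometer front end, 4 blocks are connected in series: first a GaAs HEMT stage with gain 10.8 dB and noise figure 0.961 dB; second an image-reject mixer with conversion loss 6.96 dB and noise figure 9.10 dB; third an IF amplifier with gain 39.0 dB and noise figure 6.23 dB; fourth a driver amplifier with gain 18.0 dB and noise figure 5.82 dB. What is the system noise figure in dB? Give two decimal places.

5.00 dB

Convert to linear (a loss of L dB is a gain of −L dB): F_i = 10^(NF_i/10), G_i = 10^(G_i,dB/10)
  Stage 1: F_1 = 10^(0.961/10) = 1.248, G_1 = 10^(10.8/10) = 12.02
  Stage 2: F_2 = 10^(9.10/10) = 8.128, G_2 = 10^(−6.96/10) = 0.2014
  Stage 3: F_3 = 10^(6.23/10) = 4.198, G_3 = 10^(39.0/10) = 7943
  Stage 4: F_4 = 10^(5.82/10) = 3.819, G_4 = 10^(18.0/10) = 63.10
Friis cascade:
  F = 1.248 + (8.128 − 1)/12.02 + (4.198 − 1)/2.421 + (3.819 − 1)/1.923×10⁴ = 3.161
NF = 10 log₁₀(3.161) = 5.00 dB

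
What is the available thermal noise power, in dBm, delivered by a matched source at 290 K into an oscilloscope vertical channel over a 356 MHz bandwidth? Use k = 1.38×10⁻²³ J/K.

P_n = kTB = 1.38×10⁻²³ × 290 × 3.56×10⁸ = 1.42×10⁻¹² W
In dBm: 10 log₁₀(1.42×10⁻¹² / 10⁻³) = −88.5 dBm

−88.5 dBm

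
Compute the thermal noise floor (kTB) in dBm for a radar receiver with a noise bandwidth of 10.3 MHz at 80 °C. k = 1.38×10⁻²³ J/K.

T = 80 °C + 273.15 = 353.15 K
P_n = kTB = 1.38×10⁻²³ × 353.15 × 1.03×10⁷ = 5.02×10⁻¹⁴ W
In dBm: 10 log₁₀(5.02×10⁻¹⁴ / 10⁻³) = −103.0 dBm

−103.0 dBm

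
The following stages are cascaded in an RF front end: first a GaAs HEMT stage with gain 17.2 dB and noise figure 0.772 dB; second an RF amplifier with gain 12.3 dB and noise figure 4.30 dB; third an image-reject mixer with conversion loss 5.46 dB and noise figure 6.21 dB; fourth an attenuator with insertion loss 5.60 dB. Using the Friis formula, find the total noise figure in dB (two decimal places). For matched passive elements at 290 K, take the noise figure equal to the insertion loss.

Convert to linear (a loss of L dB is a gain of −L dB): F_i = 10^(NF_i/10), G_i = 10^(G_i,dB/10)
  Stage 1: F_1 = 10^(0.772/10) = 1.195, G_1 = 10^(17.2/10) = 52.48
  Stage 2: F_2 = 10^(4.30/10) = 2.692, G_2 = 10^(12.3/10) = 16.98
  Stage 3: F_3 = 10^(6.21/10) = 4.178, G_3 = 10^(−5.46/10) = 0.2844
  Stage 4: F_4 = 10^(5.60/10) = 3.631, G_4 = 10^(−5.60/10) = 0.2754
Friis cascade:
  F = 1.195 + (2.692 − 1)/52.48 + (4.178 − 1)/891.3 + (3.631 − 1)/253.5 = 1.241
NF = 10 log₁₀(1.241) = 0.94 dB

0.94 dB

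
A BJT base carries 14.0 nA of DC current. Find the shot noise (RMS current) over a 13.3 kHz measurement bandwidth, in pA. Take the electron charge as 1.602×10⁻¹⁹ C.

7.72 pA

I_n = √(2qI·B)
2qI·B = 2 × 1.602×10⁻¹⁹ × 1.40×10⁻⁸ × 1.33×10⁴ = 5.97×10⁻²³ A²
I_n = √(5.97×10⁻²³) = 7.72×10⁻¹² A = 7.72 pA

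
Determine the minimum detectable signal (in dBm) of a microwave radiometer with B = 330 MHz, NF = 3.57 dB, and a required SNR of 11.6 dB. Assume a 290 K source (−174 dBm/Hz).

Sensitivity = −174 + 10 log₁₀(B) + NF + SNR_min
= −174 + 85.19 + 3.57 + 11.6
= −73.64 dBm → −73.6 dBm

−73.6 dBm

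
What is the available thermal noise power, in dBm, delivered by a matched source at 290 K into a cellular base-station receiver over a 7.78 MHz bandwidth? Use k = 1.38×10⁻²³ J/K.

P_n = kTB = 1.38×10⁻²³ × 290 × 7.78×10⁶ = 3.11×10⁻¹⁴ W
In dBm: 10 log₁₀(3.11×10⁻¹⁴ / 10⁻³) = −105.1 dBm

−105.1 dBm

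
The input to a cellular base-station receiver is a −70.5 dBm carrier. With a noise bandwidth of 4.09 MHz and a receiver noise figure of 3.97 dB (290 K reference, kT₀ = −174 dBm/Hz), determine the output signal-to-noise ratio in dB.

33.4 dB

Noise floor: N = −174 + 10 log₁₀(B) + NF
10 log₁₀(4.09×10⁶) = 66.12 dB
N = −174 + 66.12 + 3.97 = −103.91 dBm
SNR = P_sig − N = −70.5 − (−103.91) = 33.41 dB → 33.4 dB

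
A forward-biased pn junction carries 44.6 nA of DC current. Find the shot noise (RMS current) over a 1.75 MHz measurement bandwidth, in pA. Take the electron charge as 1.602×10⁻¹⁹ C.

I_n = √(2qI·B)
2qI·B = 2 × 1.602×10⁻¹⁹ × 4.46×10⁻⁸ × 1.75×10⁶ = 2.50×10⁻²⁰ A²
I_n = √(2.50×10⁻²⁰) = 1.58×10⁻¹⁰ A = 158 pA

158 pA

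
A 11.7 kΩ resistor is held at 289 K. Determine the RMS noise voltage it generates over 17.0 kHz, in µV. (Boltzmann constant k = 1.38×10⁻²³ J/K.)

V_n = √(4kTRB)
4kTRB = 4 × 1.38×10⁻²³ × 289 × 1.17×10⁴ × 1.70×10⁴ = 3.17×10⁻¹² V²
V_n = √(3.17×10⁻¹²) = 1.78×10⁻⁶ V = 1.78 µV

1.78 µV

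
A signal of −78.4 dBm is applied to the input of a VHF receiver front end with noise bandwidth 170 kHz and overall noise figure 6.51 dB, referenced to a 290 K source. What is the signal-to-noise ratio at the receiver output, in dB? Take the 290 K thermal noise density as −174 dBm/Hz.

Noise floor: N = −174 + 10 log₁₀(B) + NF
10 log₁₀(1.70×10⁵) = 52.3 dB
N = −174 + 52.3 + 6.51 = −115.19 dBm
SNR = P_sig − N = −78.4 − (−115.19) = 36.79 dB → 36.8 dB

36.8 dB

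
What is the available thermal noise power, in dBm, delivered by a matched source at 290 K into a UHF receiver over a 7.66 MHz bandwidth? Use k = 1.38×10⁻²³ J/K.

−105.1 dBm

P_n = kTB = 1.38×10⁻²³ × 290 × 7.66×10⁶ = 3.07×10⁻¹⁴ W
In dBm: 10 log₁₀(3.07×10⁻¹⁴ / 10⁻³) = −105.1 dBm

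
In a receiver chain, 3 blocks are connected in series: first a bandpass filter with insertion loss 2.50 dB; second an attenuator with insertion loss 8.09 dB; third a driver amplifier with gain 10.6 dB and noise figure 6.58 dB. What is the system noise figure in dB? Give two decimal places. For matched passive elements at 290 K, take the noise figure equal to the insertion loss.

Convert to linear (a loss of L dB is a gain of −L dB): F_i = 10^(NF_i/10), G_i = 10^(G_i,dB/10)
  Stage 1: F_1 = 10^(2.50/10) = 1.778, G_1 = 10^(−2.50/10) = 0.5623
  Stage 2: F_2 = 10^(8.09/10) = 6.442, G_2 = 10^(−8.09/10) = 0.1552
  Stage 3: F_3 = 10^(6.58/10) = 4.550, G_3 = 10^(10.6/10) = 11.48
Friis cascade:
  F = 1.778 + (6.442 − 1)/0.5623 + (4.550 − 1)/0.08730 = 52.12
NF = 10 log₁₀(52.12) = 17.17 dB

17.17 dB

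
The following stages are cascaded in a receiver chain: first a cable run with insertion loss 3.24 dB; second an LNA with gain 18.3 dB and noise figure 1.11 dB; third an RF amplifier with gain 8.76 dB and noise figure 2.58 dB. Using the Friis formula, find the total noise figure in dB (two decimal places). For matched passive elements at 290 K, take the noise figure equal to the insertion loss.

Convert to linear (a loss of L dB is a gain of −L dB): F_i = 10^(NF_i/10), G_i = 10^(G_i,dB/10)
  Stage 1: F_1 = 10^(3.24/10) = 2.109, G_1 = 10^(−3.24/10) = 0.4742
  Stage 2: F_2 = 10^(1.11/10) = 1.291, G_2 = 10^(18.3/10) = 67.61
  Stage 3: F_3 = 10^(2.58/10) = 1.811, G_3 = 10^(8.76/10) = 7.516
Friis cascade:
  F = 2.109 + (1.291 − 1)/0.4742 + (1.811 − 1)/32.06 = 2.748
NF = 10 log₁₀(2.748) = 4.39 dB

4.39 dB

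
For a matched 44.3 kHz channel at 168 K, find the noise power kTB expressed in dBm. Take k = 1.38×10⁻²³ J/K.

P_n = kTB = 1.38×10⁻²³ × 168 × 4.43×10⁴ = 1.03×10⁻¹⁶ W
In dBm: 10 log₁₀(1.03×10⁻¹⁶ / 10⁻³) = −129.9 dBm

−129.9 dBm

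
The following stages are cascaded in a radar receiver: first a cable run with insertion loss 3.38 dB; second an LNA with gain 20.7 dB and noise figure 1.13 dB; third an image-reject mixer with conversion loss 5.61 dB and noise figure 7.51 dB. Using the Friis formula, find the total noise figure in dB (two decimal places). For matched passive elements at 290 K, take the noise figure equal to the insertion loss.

Convert to linear (a loss of L dB is a gain of −L dB): F_i = 10^(NF_i/10), G_i = 10^(G_i,dB/10)
  Stage 1: F_1 = 10^(3.38/10) = 2.178, G_1 = 10^(−3.38/10) = 0.4592
  Stage 2: F_2 = 10^(1.13/10) = 1.297, G_2 = 10^(20.7/10) = 117.5
  Stage 3: F_3 = 10^(7.51/10) = 5.636, G_3 = 10^(−5.61/10) = 0.2748
Friis cascade:
  F = 2.178 + (1.297 − 1)/0.4592 + (5.636 − 1)/53.95 = 2.911
NF = 10 log₁₀(2.911) = 4.64 dB

4.64 dB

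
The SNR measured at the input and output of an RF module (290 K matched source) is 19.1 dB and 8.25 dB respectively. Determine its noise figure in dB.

10.85 dB

NF (dB) = SNR_in(dB) − SNR_out(dB) when the source is at T₀
NF = 19.1 − 8.25 = 10.85 dB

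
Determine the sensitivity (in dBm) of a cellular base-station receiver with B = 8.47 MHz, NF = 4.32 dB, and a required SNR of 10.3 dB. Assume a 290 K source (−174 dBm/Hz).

−90.1 dBm

Sensitivity = −174 + 10 log₁₀(B) + NF + SNR_min
= −174 + 69.28 + 4.32 + 10.3
= −90.10 dBm → −90.1 dBm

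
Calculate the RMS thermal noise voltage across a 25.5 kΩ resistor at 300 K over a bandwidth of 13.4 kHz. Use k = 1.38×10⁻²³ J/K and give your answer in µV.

V_n = √(4kTRB)
4kTRB = 4 × 1.38×10⁻²³ × 300 × 2.55×10⁴ × 1.34×10⁴ = 5.66×10⁻¹² V²
V_n = √(5.66×10⁻¹²) = 2.38×10⁻⁶ V = 2.38 µV

2.38 µV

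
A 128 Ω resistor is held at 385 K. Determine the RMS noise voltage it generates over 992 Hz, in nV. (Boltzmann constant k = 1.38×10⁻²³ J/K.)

51.9 nV

V_n = √(4kTRB)
4kTRB = 4 × 1.38×10⁻²³ × 385 × 1.28×10² × 9.92×10² = 2.70×10⁻¹⁵ V²
V_n = √(2.70×10⁻¹⁵) = 5.19×10⁻⁸ V = 51.9 nV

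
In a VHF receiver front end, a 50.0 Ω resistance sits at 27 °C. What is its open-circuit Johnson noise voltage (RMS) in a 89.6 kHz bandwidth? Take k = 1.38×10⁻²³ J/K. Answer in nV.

T = 27 °C + 273.15 = 300.15 K
V_n = √(4kTRB)
4kTRB = 4 × 1.38×10⁻²³ × 300.15 × 5.00×10¹ × 8.96×10⁴ = 7.42×10⁻¹⁴ V²
V_n = √(7.42×10⁻¹⁴) = 2.72×10⁻⁷ V = 272 nV

272 nV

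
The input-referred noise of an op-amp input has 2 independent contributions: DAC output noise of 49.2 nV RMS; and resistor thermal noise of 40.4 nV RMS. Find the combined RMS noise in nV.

Uncorrelated sources add in power (mean-square): V_tot = √(ΣV_i²)
V_tot = √[(4.92×10⁻⁸)² + (4.04×10⁻⁸)²] = 6.37×10⁻⁸ V = 63.7 nV

63.7 nV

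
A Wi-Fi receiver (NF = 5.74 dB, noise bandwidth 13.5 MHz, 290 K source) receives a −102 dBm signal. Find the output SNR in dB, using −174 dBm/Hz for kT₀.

Noise floor: N = −174 + 10 log₁₀(B) + NF
10 log₁₀(1.35×10⁷) = 71.3 dB
N = −174 + 71.3 + 5.74 = −96.96 dBm
SNR = P_sig − N = −102 − (−96.96) = −5.04 dB → −5.0 dB

−5.0 dB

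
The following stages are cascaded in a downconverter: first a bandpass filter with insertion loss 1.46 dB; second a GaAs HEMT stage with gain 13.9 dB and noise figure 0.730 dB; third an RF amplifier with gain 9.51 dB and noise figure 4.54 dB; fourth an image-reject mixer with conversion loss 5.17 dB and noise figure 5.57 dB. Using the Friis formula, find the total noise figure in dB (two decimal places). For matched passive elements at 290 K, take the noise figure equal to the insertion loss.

Convert to linear (a loss of L dB is a gain of −L dB): F_i = 10^(NF_i/10), G_i = 10^(G_i,dB/10)
  Stage 1: F_1 = 10^(1.46/10) = 1.400, G_1 = 10^(−1.46/10) = 0.7145
  Stage 2: F_2 = 10^(0.730/10) = 1.183, G_2 = 10^(13.9/10) = 24.55
  Stage 3: F_3 = 10^(4.54/10) = 2.844, G_3 = 10^(9.51/10) = 8.933
  Stage 4: F_4 = 10^(5.57/10) = 3.606, G_4 = 10^(−5.17/10) = 0.3041
Friis cascade:
  F = 1.400 + (1.183 − 1)/0.7145 + (2.844 − 1)/17.54 + (3.606 − 1)/156.7 = 1.778
NF = 10 log₁₀(1.778) = 2.50 dB

2.50 dB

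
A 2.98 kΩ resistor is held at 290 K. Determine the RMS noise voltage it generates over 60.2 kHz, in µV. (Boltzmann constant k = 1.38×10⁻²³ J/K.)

V_n = √(4kTRB)
4kTRB = 4 × 1.38×10⁻²³ × 290 × 2.98×10³ × 6.02×10⁴ = 2.87×10⁻¹² V²
V_n = √(2.87×10⁻¹²) = 1.69×10⁻⁶ V = 1.69 µV

1.69 µV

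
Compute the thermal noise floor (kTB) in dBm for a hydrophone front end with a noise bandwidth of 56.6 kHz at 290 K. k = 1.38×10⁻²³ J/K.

P_n = kTB = 1.38×10⁻²³ × 290 × 5.66×10⁴ = 2.27×10⁻¹⁶ W
In dBm: 10 log₁₀(2.27×10⁻¹⁶ / 10⁻³) = −126.4 dBm

−126.4 dBm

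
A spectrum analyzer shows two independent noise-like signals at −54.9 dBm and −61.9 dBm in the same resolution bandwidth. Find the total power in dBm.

−54.1 dBm

Convert to linear, add, convert back:
P₁ = 3.24×10⁻⁹ W, P₂ = 6.46×10⁻¹⁰ W
P_tot = 3.88×10⁻⁹ W → 10 log₁₀(P_tot / 10⁻³) = −54.1 dBm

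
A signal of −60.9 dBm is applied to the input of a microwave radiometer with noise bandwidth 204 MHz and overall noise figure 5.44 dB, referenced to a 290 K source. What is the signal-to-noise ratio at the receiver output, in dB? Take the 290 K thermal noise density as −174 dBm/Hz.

24.6 dB

Noise floor: N = −174 + 10 log₁₀(B) + NF
10 log₁₀(2.04×10⁸) = 83.1 dB
N = −174 + 83.1 + 5.44 = −85.46 dBm
SNR = P_sig − N = −60.9 − (−85.46) = 24.56 dB → 24.6 dB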